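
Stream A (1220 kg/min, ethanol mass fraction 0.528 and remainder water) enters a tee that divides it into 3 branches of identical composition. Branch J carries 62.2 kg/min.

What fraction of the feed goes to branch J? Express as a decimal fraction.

Fraction to J = 62.2/1220 = 0.0510.

0.051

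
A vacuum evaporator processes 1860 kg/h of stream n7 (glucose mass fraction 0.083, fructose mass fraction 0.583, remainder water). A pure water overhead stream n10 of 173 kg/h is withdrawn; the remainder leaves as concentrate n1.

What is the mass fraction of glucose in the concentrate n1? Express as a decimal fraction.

0.092

glucose is not removed: 1860×0.083 = 154.38 kg/h of glucose enters n1.
Concentrate = 1860 − 173 = 1687 kg/h.
Mass fraction = 154.38/1687 = 0.092.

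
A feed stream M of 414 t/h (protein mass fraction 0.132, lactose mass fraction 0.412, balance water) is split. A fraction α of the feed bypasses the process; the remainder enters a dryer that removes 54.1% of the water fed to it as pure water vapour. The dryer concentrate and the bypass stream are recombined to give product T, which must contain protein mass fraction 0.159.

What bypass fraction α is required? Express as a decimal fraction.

0.312

All 414×0.132 = 54.648 t/h of protein reaches T, so T = 54.648/0.159 = 343.7 t/h and vapour = 70.302 t/h.
The evaporator receives (1−α)·414 of feed at 0.456 water and removes 0.541 of that water:
0.541×0.456×(1−α)×414 = 70.302
(1−α) = 70.302/102.13 = 0.6883;  α = 0.3117.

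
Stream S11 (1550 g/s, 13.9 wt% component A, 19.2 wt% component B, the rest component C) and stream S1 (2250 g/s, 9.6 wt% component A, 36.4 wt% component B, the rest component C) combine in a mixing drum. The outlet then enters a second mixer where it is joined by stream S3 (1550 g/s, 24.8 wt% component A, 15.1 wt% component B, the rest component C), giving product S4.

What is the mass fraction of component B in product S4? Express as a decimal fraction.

0.252

Overall, product flow = 5350 g/s.
component B in = 1550×0.192 + 2250×0.364 + 1550×0.151 = 1350.7 g/s.
component B fraction in S4 = 0.252.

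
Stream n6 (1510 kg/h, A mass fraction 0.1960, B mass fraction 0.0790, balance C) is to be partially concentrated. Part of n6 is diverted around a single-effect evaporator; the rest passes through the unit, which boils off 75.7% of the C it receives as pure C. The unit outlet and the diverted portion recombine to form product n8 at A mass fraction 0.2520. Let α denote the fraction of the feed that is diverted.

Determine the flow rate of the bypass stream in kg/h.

All 1510×0.196 = 295.96 kg/h of A reaches n8, so n8 = 295.96/0.252 = 1174.4 kg/h and vapour = 335.56 kg/h.
The evaporator receives (1−α)·1510 of feed at 0.725 C and removes 0.757 of that C:
0.757×0.725×(1−α)×1510 = 335.56
(1−α) = 335.56/828.73 = 0.4049;  α = 0.5951.
Bypass flow = 0.5951×1510 = 898.59 kg/h.

898.6 kg/h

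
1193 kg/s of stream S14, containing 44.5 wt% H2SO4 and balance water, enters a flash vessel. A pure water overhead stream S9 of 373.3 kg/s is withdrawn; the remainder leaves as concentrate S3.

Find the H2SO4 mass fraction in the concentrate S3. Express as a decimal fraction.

0.6477

H2SO4 is not removed: 1193×0.445 = 530.88 kg/s of H2SO4 enters S3.
Concentrate = 1193 − 373.3 = 819.7 kg/s.
Mass fraction = 530.88/819.7 = 0.6477.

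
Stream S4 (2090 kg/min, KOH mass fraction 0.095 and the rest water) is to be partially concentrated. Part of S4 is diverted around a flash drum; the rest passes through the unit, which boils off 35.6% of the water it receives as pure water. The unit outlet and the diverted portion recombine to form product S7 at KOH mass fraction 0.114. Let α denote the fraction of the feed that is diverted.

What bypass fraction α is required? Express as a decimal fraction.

All 2090×0.095 = 198.55 kg/min of KOH reaches S7, so S7 = 198.55/0.114 = 1741.7 kg/min and vapour = 348.33 kg/min.
The evaporator receives (1−α)·2090 of feed at 0.905 water and removes 0.356 of that water:
0.356×0.905×(1−α)×2090 = 348.33
(1−α) = 348.33/673.36 = 0.5173;  α = 0.4827.

0.483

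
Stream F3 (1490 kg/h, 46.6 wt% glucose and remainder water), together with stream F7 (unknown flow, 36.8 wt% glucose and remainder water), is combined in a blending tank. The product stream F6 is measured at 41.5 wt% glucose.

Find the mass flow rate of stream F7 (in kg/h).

Let F7 be the unknown flow. Total out = 1490 + F7.
glucose balance: 694.34 + 0.368·F7 = 0.415·(1490 + F7)
(0.368 − 0.415)·F7 = 0.415×1490 − 694.34 = -75.99
F7 = -75.99 / -0.047 = 1616.8 kg/h

1617 kg/h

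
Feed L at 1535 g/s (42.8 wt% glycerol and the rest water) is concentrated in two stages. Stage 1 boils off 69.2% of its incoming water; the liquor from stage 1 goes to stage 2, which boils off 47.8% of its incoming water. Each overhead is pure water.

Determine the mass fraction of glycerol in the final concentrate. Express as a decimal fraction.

0.8231

water in feed = 1535×0.572 = 878.02 g/s.
After stage 1: water left = (1−0.692)×878.02 = 270.43; stream total = 927.41 g/s.
After stage 2: water left = (1−0.478)×270.43 = 141.16; final concentrate = 798.14 g/s.
glycerol fraction = 656.98/798.14 = 0.8231.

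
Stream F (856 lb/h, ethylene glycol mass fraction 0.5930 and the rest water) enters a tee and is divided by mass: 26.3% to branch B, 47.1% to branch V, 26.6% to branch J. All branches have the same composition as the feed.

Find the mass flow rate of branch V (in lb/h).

Branch V flow = 0.471×856 = 403.18 lb/h.

403.2 lb/h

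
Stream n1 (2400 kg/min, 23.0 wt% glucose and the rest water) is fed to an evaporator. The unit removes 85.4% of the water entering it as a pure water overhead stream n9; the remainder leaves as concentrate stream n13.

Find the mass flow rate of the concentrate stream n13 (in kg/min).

water entering = 2400×0.770 = 1848 kg/min; overhead removed = 0.854×1848 = 1578.2 kg/min.
Concentrate = 2400 − 1578.2 = 821.81 kg/min.

821.8 kg/min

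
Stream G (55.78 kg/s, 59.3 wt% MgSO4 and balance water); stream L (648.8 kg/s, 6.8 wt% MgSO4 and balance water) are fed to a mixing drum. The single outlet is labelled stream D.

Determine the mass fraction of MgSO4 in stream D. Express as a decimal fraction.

Total flow out = 55.78 + 648.8 = 704.58 kg/s.
MgSO4 in = 55.78×0.593 + 648.8×0.068 = 77.196 kg/s.
MgSO4 mass fraction in D = 77.196/704.58 = 0.110.

0.110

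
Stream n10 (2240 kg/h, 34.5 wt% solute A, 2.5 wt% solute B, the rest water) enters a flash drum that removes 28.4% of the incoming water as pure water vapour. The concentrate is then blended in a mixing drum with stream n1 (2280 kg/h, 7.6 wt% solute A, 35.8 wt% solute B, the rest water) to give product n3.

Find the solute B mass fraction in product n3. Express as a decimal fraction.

0.212

Vapour removed = 0.284×0.630×2240 = 400.78 kg/h; concentrate = 1839.2 kg/h.
solute B reaching the mixer = 56 (from concentrate) + 2280×0.358 = 872.24 kg/h.
Product flow = 1839.2 + 2280 = 4119.2 kg/h; solute B fraction = 0.212.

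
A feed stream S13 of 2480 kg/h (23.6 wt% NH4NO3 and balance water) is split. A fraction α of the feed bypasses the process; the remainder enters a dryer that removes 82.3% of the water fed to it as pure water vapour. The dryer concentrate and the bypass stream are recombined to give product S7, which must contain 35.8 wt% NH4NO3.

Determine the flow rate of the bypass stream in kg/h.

All 2480×0.236 = 585.28 kg/h of NH4NO3 reaches S7, so S7 = 585.28/0.358 = 1634.9 kg/h and vapour = 845.14 kg/h.
The evaporator receives (1−α)·2480 of feed at 0.764 water and removes 0.823 of that water:
0.823×0.764×(1−α)×2480 = 845.14
(1−α) = 845.14/1559.4 = 0.5420;  α = 0.4580.
Bypass flow = 0.4580×2480 = 1135.9 kg/h.

1136 kg/h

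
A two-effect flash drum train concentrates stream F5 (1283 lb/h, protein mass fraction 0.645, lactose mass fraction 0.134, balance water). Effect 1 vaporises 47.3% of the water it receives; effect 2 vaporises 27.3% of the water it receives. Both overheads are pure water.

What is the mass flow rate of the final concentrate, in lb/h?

water in feed = 1283×0.221 = 283.54 lb/h.
After stage 1: water left = (1−0.473)×283.54 = 149.43; stream total = 1148.9 lb/h.
After stage 2: water left = (1−0.273)×149.43 = 108.63; final concentrate = 1108.1 lb/h.

1108 lb/h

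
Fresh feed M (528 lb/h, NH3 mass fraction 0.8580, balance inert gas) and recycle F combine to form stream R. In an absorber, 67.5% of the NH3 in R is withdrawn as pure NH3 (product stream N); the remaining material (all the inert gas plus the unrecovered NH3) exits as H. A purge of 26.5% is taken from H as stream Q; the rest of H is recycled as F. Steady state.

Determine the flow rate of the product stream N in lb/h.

NH3 in R: m_A = 528×0.858 + (1−0.265)·(1−0.675)·m_A, so m_A = 453.02/0.7611 = 595.2 lb/h.
Product N = 0.675×595.2 = 401.76 lb/h.

401.8 lb/h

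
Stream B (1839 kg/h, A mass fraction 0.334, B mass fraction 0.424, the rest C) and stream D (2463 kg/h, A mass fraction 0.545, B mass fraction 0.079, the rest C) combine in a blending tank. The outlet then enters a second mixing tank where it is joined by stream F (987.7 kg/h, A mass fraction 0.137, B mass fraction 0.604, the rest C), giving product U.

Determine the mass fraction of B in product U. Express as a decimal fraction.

Overall, product flow = 5289.7 kg/h.
B in = 1839×0.424 + 2463×0.079 + 987.7×0.604 = 1570.9 kg/h.
B fraction in U = 0.297.

0.297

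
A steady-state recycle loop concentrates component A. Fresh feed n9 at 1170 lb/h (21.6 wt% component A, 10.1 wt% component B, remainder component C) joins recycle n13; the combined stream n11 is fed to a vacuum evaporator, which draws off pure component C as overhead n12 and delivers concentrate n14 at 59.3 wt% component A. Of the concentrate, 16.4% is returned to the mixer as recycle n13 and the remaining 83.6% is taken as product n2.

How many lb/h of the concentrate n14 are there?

509.8 lb/h

Overall component A balance (none leaves overhead): component A in fresh feed = component A in product, i.e. 1170×0.216 = (1−0.164)·n14·0.593.
n14 = 252.72/(0.593×0.836) = 509.78 lb/h.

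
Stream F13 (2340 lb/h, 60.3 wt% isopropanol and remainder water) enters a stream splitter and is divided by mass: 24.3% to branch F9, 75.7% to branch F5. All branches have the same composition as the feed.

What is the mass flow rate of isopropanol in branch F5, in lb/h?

1068 lb/h

Branch F5 total = 0.757×2340 = 1771.4 lb/h.
isopropanol in F5 = 0.603×1771.4 = 1068.1 lb/h.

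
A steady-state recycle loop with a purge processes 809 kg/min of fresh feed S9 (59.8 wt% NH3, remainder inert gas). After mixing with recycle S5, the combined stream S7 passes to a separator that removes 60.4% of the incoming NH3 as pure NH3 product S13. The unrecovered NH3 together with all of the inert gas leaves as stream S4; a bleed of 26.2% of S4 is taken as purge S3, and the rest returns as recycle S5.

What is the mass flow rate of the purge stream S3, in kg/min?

inert gas enters only via S9 and leaves only via the purge: 809×0.402 = 0.262×(inert gas in S4), and the separator passes all inert gas, so inert gas in S7 = inert gas in S4 = 1241.3 kg/min.
NH3 in S7: m_A = 809×0.598 + (1−0.262)·(1−0.604)·m_A, so m_A = 483.78/0.7078 = 683.55 kg/min.
S4 = (1−0.604)×683.55 + 1241.3 = 1512 kg/min.
Purge S3 = 0.262×1512 = 396.14 kg/min.

396.1 kg/min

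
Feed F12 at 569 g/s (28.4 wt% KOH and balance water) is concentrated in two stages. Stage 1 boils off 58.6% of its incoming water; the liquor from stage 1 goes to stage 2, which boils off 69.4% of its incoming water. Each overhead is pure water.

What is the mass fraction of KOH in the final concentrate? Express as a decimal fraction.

0.758

water in feed = 569×0.716 = 407.4 g/s.
After stage 1: water left = (1−0.586)×407.4 = 168.67; stream total = 330.26 g/s.
After stage 2: water left = (1−0.694)×168.67 = 51.612; final concentrate = 213.21 g/s.
KOH fraction = 161.6/213.21 = 0.758.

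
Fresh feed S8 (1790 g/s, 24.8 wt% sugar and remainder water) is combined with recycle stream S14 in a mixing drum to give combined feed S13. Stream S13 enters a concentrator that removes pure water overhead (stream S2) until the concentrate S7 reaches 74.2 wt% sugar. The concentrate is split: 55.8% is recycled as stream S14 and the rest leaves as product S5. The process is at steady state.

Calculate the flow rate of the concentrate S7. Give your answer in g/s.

Overall sugar balance (none leaves overhead): sugar in fresh feed = sugar in product, i.e. 1790×0.248 = (1−0.558)·S7·0.742.
S7 = 443.92/(0.742×0.442) = 1353.6 g/s.

1354 g/s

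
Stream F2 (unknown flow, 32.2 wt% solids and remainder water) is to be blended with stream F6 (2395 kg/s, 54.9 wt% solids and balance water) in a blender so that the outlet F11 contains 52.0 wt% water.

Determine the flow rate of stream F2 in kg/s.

1046 kg/s

Let F2 be the unknown flow. Total out = 2395 + F2.
water balance: 1080.1 + 0.678·F2 = 0.520·(2395 + F2)
(0.678 − 0.520)·F2 = 0.520×2395 − 1080.1 = 165.26
F2 = 165.26 / 0.158 = 1045.9 kg/s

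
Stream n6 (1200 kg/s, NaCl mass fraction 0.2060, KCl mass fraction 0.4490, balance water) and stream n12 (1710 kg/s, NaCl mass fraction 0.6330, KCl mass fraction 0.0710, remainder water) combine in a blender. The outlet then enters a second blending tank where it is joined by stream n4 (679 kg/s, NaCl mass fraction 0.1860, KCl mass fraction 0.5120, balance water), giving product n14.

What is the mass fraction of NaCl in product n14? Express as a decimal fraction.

0.4057

Overall, product flow = 3589 kg/s.
NaCl in = 1200×0.206 + 1710×0.633 + 679×0.186 = 1455.9 kg/s.
NaCl fraction in n14 = 0.4057.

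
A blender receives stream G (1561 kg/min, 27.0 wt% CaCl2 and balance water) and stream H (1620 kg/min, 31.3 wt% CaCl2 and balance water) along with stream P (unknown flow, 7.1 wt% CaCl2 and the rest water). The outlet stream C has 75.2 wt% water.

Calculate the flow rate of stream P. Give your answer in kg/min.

788.9 kg/min

Let P be the unknown flow. Total out = 3181 + P.
water balance: 2252.5 + 0.929·P = 0.752·(3181 + P)
(0.929 − 0.752)·P = 0.752×3181 − 2252.5 = 139.64
P = 139.64 / 0.177 = 788.94 kg/min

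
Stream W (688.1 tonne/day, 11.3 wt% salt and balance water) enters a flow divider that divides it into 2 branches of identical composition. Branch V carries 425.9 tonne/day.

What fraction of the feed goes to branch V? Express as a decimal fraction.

Fraction to V = 425.9/688.1 = 0.6190.

0.619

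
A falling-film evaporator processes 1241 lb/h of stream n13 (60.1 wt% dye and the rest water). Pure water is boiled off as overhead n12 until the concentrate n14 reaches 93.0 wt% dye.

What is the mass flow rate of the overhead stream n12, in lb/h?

439 lb/h

dye is conserved: 1241×0.601 = 745.84 lb/h all reports to the concentrate.
Concentrate = 745.84/(target fraction) = 801.98 lb/h.
Overhead = 1241 − 801.98 = 439.02 lb/h.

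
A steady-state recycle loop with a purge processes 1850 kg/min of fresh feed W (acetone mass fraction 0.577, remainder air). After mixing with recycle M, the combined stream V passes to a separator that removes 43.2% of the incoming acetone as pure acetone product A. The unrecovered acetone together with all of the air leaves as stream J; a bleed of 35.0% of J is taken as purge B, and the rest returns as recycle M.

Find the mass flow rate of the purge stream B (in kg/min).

1119 kg/min

air enters only via W and leaves only via the purge: 1850×0.423 = 0.350×(air in J), and the separator passes all air, so air in V = air in J = 2235.9 kg/min.
acetone in V: m_A = 1850×0.577 + (1−0.350)·(1−0.432)·m_A, so m_A = 1067.4/0.6308 = 1692.2 kg/min.
J = (1−0.432)×1692.2 + 2235.9 = 3197 kg/min.
Purge B = 0.350×3197 = 1119 kg/min.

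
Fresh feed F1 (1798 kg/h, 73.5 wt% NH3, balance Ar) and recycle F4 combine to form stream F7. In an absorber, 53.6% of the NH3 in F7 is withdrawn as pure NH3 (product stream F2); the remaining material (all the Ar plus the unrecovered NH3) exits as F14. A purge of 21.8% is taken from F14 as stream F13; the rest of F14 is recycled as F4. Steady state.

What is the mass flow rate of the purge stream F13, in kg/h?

Ar enters only via F1 and leaves only via the purge: 1798×0.265 = 0.218×(Ar in F14), and the absorber passes all Ar, so Ar in F7 = Ar in F14 = 2185.6 kg/h.
NH3 in F7: m_A = 1798×0.735 + (1−0.218)·(1−0.536)·m_A, so m_A = 1321.5/0.6372 = 2074.1 kg/h.
F14 = (1−0.536)×2074.1 + 2185.6 = 3148 kg/h.
Purge F13 = 0.218×3148 = 686.27 kg/h.

686.3 kg/h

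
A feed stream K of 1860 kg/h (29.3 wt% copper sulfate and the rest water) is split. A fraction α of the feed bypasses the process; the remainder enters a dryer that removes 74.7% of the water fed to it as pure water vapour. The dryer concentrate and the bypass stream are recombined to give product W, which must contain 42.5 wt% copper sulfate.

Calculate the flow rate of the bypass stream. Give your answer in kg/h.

766.1 kg/h

All 1860×0.293 = 544.98 kg/h of copper sulfate reaches W, so W = 544.98/0.425 = 1282.3 kg/h and vapour = 577.69 kg/h.
The evaporator receives (1−α)·1860 of feed at 0.707 water and removes 0.747 of that water:
0.747×0.707×(1−α)×1860 = 577.69
(1−α) = 577.69/982.32 = 0.5881;  α = 0.4119.
Bypass flow = 0.4119×1860 = 766.15 kg/h.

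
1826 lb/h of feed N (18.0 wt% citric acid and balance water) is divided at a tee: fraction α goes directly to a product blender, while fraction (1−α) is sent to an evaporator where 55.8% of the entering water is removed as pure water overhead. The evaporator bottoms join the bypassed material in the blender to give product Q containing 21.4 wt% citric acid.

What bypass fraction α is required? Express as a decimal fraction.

All 1826×0.180 = 328.68 lb/h of citric acid reaches Q, so Q = 328.68/0.214 = 1535.9 lb/h and vapour = 290.11 lb/h.
The evaporator receives (1−α)·1826 of feed at 0.820 water and removes 0.558 of that water:
0.558×0.820×(1−α)×1826 = 290.11
(1−α) = 290.11/835.5 = 0.3472;  α = 0.6528.

0.653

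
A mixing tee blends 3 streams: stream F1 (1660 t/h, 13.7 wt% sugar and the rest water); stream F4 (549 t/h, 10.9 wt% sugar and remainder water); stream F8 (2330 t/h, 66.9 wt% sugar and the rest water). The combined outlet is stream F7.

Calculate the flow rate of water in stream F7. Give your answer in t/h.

2693 t/h

water out = water in = 1660×0.863 + 549×0.891 + 2330×0.331 = 2693 t/h.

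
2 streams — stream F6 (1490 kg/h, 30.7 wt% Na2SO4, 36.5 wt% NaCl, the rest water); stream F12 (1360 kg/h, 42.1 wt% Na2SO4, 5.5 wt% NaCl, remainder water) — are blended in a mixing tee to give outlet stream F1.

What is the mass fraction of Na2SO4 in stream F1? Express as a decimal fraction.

Total flow out = 1490 + 1360 = 2850 kg/h.
Na2SO4 in = 1490×0.307 + 1360×0.421 = 1030 kg/h.
Na2SO4 mass fraction in F1 = 1030/2850 = 0.361.

0.361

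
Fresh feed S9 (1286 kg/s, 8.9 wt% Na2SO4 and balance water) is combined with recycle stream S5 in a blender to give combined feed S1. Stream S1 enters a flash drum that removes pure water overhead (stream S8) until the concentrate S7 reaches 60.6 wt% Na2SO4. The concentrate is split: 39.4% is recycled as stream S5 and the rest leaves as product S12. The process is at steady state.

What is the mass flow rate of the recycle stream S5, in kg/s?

122.8 kg/s

Overall Na2SO4 balance (none leaves overhead): Na2SO4 in fresh feed = Na2SO4 in product, i.e. 1286×0.089 = (1−0.394)·S7·0.606.
S7 = 114.45/(0.606×0.606) = 311.66 kg/s.
Recycle S5 = 0.394×311.66 = 122.8 kg/s.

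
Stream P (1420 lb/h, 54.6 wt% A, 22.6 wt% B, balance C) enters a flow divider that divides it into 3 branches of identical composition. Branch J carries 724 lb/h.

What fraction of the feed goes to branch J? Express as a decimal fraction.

Fraction to J = 724/1420 = 0.5099.

0.510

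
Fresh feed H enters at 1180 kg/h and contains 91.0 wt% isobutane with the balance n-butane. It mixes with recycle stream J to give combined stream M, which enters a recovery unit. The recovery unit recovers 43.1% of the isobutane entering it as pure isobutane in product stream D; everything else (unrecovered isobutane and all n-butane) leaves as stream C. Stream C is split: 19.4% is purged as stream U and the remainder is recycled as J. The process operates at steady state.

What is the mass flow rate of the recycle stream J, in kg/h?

1351 kg/h

n-butane enters only via H and leaves only via the purge: 1180×0.090 = 0.194×(n-butane in C), and the recovery unit passes all n-butane, so n-butane in M = n-butane in C = 547.42 kg/h.
isobutane in M: m_A = 1180×0.910 + (1−0.194)·(1−0.431)·m_A, so m_A = 1073.8/0.5414 = 1983.4 kg/h.
C = (1−0.431)×1983.4 + 547.42 = 1676 kg/h.
Recycle J = (1−0.194)×1676 = 1350.9 kg/h.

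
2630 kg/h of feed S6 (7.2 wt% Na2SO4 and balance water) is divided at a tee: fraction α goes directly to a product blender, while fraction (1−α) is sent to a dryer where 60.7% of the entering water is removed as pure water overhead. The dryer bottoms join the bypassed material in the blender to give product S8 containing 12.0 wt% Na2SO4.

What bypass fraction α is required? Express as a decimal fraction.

0.290

All 2630×0.072 = 189.36 kg/h of Na2SO4 reaches S8, so S8 = 189.36/0.120 = 1578 kg/h and vapour = 1052 kg/h.
The evaporator receives (1−α)·2630 of feed at 0.928 water and removes 0.607 of that water:
0.607×0.928×(1−α)×2630 = 1052
(1−α) = 1052/1481.5 = 0.7101;  α = 0.2899.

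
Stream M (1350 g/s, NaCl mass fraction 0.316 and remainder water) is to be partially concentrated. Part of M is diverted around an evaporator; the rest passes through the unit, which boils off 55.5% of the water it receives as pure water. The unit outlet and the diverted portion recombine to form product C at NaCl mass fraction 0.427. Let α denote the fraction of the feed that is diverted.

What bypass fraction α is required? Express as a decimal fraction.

0.315

All 1350×0.316 = 426.6 g/s of NaCl reaches C, so C = 426.6/0.427 = 999.06 g/s and vapour = 350.94 g/s.
The evaporator receives (1−α)·1350 of feed at 0.684 water and removes 0.555 of that water:
0.555×0.684×(1−α)×1350 = 350.94
(1−α) = 350.94/512.49 = 0.6848;  α = 0.3152.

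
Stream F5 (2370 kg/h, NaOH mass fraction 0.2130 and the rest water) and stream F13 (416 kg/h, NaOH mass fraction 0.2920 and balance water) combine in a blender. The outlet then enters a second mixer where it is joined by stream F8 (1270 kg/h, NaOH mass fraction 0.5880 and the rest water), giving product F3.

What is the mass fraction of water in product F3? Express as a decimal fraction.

0.6615

Overall, product flow = 4056 kg/h.
water in = 2370×0.787 + 416×0.708 + 1270×0.412 = 2683 kg/h.
water fraction in F3 = 0.6615.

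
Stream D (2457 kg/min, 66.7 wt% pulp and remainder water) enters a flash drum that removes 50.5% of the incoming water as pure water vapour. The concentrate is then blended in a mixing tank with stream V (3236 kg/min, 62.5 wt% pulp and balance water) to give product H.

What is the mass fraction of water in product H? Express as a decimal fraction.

Vapour removed = 0.505×0.333×2457 = 413.18 kg/min; concentrate = 2043.8 kg/min.
water reaching the mixer = 405 (from concentrate) + 3236×0.375 = 1618.5 kg/min.
Product flow = 2043.8 + 3236 = 5279.8 kg/min; water fraction = 0.307.

0.307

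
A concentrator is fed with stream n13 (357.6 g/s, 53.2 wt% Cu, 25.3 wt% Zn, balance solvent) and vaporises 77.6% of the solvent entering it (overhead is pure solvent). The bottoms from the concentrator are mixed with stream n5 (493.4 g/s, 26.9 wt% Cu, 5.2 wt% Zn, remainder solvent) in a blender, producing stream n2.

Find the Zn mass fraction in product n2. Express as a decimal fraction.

0.147

Vapour removed = 0.776×0.215×357.6 = 59.662 g/s; concentrate = 297.94 g/s.
Zn reaching the mixer = 90.473 (from concentrate) + 493.4×0.052 = 116.13 g/s.
Product flow = 297.94 + 493.4 = 791.34 g/s; Zn fraction = 0.147.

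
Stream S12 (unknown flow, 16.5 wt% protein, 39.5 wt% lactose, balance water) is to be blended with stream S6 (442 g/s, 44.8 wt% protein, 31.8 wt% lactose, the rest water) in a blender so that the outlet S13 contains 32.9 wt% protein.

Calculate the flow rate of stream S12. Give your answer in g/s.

320.7 g/s

Let S12 be the unknown flow. Total out = 442 + S12.
protein balance: 198.02 + 0.165·S12 = 0.329·(442 + S12)
(0.165 − 0.329)·S12 = 0.329×442 − 198.02 = -52.598
S12 = -52.598 / -0.164 = 320.72 g/s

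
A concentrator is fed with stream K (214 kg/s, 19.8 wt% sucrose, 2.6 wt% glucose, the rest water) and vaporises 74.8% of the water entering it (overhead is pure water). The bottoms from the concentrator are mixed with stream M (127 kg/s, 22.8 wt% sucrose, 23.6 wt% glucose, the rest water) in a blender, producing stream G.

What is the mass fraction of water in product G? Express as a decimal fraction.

Vapour removed = 0.748×0.776×214 = 124.22 kg/s; concentrate = 89.784 kg/s.
water reaching the mixer = 41.848 (from concentrate) + 127×0.536 = 109.92 kg/s.
Product flow = 89.784 + 127 = 216.78 kg/s; water fraction = 0.5070.

0.5070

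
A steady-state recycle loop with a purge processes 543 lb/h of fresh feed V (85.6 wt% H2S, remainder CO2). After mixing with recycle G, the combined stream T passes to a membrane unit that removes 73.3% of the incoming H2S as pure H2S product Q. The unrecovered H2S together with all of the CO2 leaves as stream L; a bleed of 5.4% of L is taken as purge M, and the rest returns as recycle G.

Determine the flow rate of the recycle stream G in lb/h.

CO2 enters only via V and leaves only via the purge: 543×0.144 = 0.054×(CO2 in L), and the membrane unit passes all CO2, so CO2 in T = CO2 in L = 1448 lb/h.
H2S in T: m_A = 543×0.856 + (1−0.054)·(1−0.733)·m_A, so m_A = 464.81/0.7474 = 621.88 lb/h.
L = (1−0.733)×621.88 + 1448 = 1614 lb/h.
Recycle G = (1−0.054)×1614 = 1526.9 lb/h.

1527 lb/h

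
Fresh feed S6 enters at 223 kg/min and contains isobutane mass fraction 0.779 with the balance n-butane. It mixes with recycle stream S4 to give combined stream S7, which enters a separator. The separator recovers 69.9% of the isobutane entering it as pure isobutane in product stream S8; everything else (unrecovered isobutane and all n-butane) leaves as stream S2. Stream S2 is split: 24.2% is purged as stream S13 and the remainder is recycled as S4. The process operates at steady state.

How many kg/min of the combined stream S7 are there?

428.7 kg/min

n-butane enters only via S6 and leaves only via the purge: 223×0.221 = 0.242×(n-butane in S2), and the separator passes all n-butane, so n-butane in S7 = n-butane in S2 = 203.65 kg/min.
isobutane in S7: m_A = 223×0.779 + (1−0.242)·(1−0.699)·m_A, so m_A = 173.72/0.7718 = 225.07 kg/min.
S7 = 225.07 + 203.65 = 428.72 kg/min.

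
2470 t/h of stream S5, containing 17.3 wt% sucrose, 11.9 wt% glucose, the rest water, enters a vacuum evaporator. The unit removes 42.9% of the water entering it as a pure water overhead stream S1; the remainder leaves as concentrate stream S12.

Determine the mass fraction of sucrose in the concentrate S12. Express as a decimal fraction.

0.2485

sucrose is not removed: 2470×0.173 = 427.31 t/h of sucrose enters S12.
water entering = 2470×0.708 = 1748.8 t/h; overhead removed = 0.429×1748.8 = 750.22 t/h.
Concentrate = 2470 − 750.22 = 1719.8 t/h.
Mass fraction = 427.31/1719.8 = 0.2485.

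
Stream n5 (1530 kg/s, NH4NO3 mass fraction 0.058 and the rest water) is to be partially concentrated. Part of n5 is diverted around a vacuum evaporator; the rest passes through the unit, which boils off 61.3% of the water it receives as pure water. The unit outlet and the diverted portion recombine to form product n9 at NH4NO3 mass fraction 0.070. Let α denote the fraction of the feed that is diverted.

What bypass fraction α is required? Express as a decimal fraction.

0.703

All 1530×0.058 = 88.74 kg/s of NH4NO3 reaches n9, so n9 = 88.74/0.070 = 1267.7 kg/s and vapour = 262.29 kg/s.
The evaporator receives (1−α)·1530 of feed at 0.942 water and removes 0.613 of that water:
0.613×0.942×(1−α)×1530 = 262.29
(1−α) = 262.29/883.49 = 0.2969;  α = 0.7031.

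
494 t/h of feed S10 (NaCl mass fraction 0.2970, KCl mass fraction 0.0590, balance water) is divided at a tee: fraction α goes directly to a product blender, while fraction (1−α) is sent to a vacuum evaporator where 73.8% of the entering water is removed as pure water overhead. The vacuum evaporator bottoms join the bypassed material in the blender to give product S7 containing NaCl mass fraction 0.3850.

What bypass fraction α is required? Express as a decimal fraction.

0.519

All 494×0.297 = 146.72 t/h of NaCl reaches S7, so S7 = 146.72/0.385 = 381.09 t/h and vapour = 112.91 t/h.
The evaporator receives (1−α)·494 of feed at 0.644 water and removes 0.738 of that water:
0.738×0.644×(1−α)×494 = 112.91
(1−α) = 112.91/234.78 = 0.4809;  α = 0.5191.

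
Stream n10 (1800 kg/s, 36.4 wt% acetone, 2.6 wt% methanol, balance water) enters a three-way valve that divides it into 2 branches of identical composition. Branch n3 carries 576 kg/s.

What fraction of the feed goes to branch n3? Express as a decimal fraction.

Fraction to n3 = 576/1800 = 0.3200.

0.320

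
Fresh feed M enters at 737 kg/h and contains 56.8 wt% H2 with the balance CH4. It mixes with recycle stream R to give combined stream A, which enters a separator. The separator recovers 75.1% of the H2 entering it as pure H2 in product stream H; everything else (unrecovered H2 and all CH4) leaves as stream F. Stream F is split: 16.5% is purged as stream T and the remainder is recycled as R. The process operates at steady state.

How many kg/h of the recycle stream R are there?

CH4 enters only via M and leaves only via the purge: 737×0.432 = 0.165×(CH4 in F), and the separator passes all CH4, so CH4 in A = CH4 in F = 1929.6 kg/h.
H2 in A: m_A = 737×0.568 + (1−0.165)·(1−0.751)·m_A, so m_A = 418.62/0.7921 = 528.5 kg/h.
F = (1−0.751)×528.5 + 1929.6 = 2061.2 kg/h.
Recycle R = (1−0.165)×2061.2 = 1721.1 kg/h.

1721 kg/h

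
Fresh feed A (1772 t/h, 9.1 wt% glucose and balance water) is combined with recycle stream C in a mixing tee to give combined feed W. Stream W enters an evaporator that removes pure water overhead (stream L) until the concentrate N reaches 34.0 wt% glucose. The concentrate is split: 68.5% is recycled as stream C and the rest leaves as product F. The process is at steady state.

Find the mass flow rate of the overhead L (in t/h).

Overall glucose balance (none leaves overhead): glucose in fresh feed = glucose in product, i.e. 1772×0.091 = (1−0.685)·N·0.340.
N = 161.25/(0.340×0.315) = 1505.6 t/h.
Recycle C = 0.685×1505.6 = 1031.4 t/h.
Combined feed W = 1772 + 1031.4 = 2803.4 t/h.
Overhead L = W − N = 2803.4 − 1505.6 = 1297.7 t/h.

1298 t/h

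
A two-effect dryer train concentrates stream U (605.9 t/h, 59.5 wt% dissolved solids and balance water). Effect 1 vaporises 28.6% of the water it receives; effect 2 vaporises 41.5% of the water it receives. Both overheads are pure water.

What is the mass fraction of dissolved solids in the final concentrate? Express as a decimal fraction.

water in feed = 605.9×0.405 = 245.39 t/h.
After stage 1: water left = (1−0.286)×245.39 = 175.21; stream total = 535.72 t/h.
After stage 2: water left = (1−0.415)×175.21 = 102.5; final concentrate = 463.01 t/h.
dissolved solids fraction = 360.51/463.01 = 0.7786.

0.7786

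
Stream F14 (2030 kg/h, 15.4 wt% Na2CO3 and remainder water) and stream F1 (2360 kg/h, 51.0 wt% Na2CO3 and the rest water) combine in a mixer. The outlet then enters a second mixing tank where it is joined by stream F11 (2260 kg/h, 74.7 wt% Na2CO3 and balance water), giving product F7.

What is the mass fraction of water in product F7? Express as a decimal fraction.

Overall, product flow = 6650 kg/h.
water in = 2030×0.846 + 2360×0.490 + 2260×0.253 = 3445.6 kg/h.
water fraction in F7 = 0.518.

0.518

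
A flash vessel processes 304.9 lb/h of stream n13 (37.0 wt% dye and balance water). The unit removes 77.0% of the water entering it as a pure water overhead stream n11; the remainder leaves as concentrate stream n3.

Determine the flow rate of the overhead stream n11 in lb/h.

water entering = 304.9×0.630 = 192.09 lb/h; overhead removed = 0.770×192.09 = 147.91 lb/h.

147.9 lb/h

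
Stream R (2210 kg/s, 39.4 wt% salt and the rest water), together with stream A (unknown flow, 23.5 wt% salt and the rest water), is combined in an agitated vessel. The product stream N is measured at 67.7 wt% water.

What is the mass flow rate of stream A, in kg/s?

1783 kg/s

Let A be the unknown flow. Total out = 2210 + A.
water balance: 1339.3 + 0.765·A = 0.677·(2210 + A)
(0.765 − 0.677)·A = 0.677×2210 − 1339.3 = 156.91
A = 156.91 / 0.088 = 1783.1 kg/s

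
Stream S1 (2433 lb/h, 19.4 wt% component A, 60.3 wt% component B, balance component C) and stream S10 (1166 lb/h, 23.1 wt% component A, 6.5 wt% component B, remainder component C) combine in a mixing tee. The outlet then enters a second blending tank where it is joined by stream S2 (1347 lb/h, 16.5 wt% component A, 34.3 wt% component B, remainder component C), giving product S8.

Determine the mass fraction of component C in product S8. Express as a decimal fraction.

Overall, product flow = 4946 lb/h.
component C in = 2433×0.203 + 1166×0.704 + 1347×0.492 = 1977.5 lb/h.
component C fraction in S8 = 0.400.

0.400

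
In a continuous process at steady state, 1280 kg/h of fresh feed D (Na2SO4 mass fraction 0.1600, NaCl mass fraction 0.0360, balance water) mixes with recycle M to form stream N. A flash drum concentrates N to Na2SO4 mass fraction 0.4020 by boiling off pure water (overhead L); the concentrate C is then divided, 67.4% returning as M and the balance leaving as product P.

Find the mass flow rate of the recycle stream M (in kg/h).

Overall Na2SO4 balance (none leaves overhead): Na2SO4 in fresh feed = Na2SO4 in product, i.e. 1280×0.160 = (1−0.674)·C·0.402.
C = 204.8/(0.402×0.326) = 1562.7 kg/h.
Recycle M = 0.674×1562.7 = 1053.3 kg/h.

1053 kg/h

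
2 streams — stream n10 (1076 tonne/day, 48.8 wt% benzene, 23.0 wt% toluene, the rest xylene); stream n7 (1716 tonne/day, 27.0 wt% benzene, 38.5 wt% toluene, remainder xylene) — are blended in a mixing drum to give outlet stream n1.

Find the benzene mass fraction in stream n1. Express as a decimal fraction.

0.354

Total flow out = 1076 + 1716 = 2792 tonne/day.
benzene in = 1076×0.488 + 1716×0.270 = 988.41 tonne/day.
benzene mass fraction in n1 = 988.41/2792 = 0.354.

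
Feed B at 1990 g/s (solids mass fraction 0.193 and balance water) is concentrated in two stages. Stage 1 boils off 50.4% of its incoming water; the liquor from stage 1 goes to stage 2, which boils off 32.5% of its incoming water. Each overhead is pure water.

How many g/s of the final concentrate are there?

921.7 g/s

water in feed = 1990×0.807 = 1605.9 g/s.
After stage 1: water left = (1−0.504)×1605.9 = 796.54; stream total = 1180.6 g/s.
After stage 2: water left = (1−0.325)×796.54 = 537.67; final concentrate = 921.74 g/s.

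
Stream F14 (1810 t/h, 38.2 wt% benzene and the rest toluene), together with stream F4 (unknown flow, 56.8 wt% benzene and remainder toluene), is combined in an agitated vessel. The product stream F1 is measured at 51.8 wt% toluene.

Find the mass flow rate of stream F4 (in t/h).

2105 t/h

Let F4 be the unknown flow. Total out = 1810 + F4.
toluene balance: 1118.6 + 0.432·F4 = 0.518·(1810 + F4)
(0.432 − 0.518)·F4 = 0.518×1810 − 1118.6 = -181
F4 = -181 / -0.086 = 2104.7 t/h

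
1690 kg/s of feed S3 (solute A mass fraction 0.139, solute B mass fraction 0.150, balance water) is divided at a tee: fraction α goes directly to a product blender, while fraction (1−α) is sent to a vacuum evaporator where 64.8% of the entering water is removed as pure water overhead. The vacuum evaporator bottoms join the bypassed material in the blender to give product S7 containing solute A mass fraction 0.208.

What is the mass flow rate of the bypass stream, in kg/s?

All 1690×0.139 = 234.91 kg/s of solute A reaches S7, so S7 = 234.91/0.208 = 1129.4 kg/s and vapour = 560.62 kg/s.
The evaporator receives (1−α)·1690 of feed at 0.711 water and removes 0.648 of that water:
0.648×0.711×(1−α)×1690 = 560.62
(1−α) = 560.62/778.63 = 0.7200;  α = 0.2800.
Bypass flow = 0.2800×1690 = 473.18 kg/s.

473.2 kg/s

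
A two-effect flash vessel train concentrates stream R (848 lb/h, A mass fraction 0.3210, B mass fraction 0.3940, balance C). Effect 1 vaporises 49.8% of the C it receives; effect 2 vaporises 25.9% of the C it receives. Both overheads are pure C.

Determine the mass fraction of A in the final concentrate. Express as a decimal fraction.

C in feed = 848×0.285 = 241.68 lb/h.
After stage 1: C left = (1−0.498)×241.68 = 121.32; stream total = 727.64 lb/h.
After stage 2: C left = (1−0.259)×121.32 = 89.901; final concentrate = 696.22 lb/h.
A fraction = 272.21/696.22 = 0.3910.

0.3910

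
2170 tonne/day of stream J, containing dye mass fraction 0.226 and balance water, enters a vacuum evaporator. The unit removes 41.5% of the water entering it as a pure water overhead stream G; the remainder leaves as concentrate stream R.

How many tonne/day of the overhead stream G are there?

water entering = 2170×0.774 = 1679.6 tonne/day; overhead removed = 0.415×1679.6 = 697.03 tonne/day.

697 tonne/day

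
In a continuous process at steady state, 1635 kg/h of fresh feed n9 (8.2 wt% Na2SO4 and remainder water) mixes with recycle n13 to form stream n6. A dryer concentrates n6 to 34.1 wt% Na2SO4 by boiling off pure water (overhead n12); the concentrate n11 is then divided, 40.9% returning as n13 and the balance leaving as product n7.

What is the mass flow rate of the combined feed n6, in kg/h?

1907 kg/h

Overall Na2SO4 balance (none leaves overhead): Na2SO4 in fresh feed = Na2SO4 in product, i.e. 1635×0.082 = (1−0.409)·n11·0.341.
n11 = 134.07/(0.341×0.591) = 665.26 kg/h.
Recycle n13 = 0.409×665.26 = 272.09 kg/h.
Combined feed n6 = 1635 + 272.09 = 1907.1 kg/h.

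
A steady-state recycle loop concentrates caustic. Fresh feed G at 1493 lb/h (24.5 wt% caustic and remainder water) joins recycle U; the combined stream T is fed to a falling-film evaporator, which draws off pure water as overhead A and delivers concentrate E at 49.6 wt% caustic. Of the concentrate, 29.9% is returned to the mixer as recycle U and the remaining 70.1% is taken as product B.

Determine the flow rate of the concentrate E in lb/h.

Overall caustic balance (none leaves overhead): caustic in fresh feed = caustic in product, i.e. 1493×0.245 = (1−0.299)·E·0.496.
E = 365.78/(0.496×0.701) = 1052 lb/h.

1052 lb/h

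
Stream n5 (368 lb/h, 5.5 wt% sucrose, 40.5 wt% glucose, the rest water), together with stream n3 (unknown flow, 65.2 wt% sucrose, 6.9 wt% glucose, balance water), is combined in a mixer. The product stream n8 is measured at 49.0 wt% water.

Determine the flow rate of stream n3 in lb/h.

87.2 lb/h

Let n3 be the unknown flow. Total out = 368 + n3.
water balance: 198.72 + 0.279·n3 = 0.490·(368 + n3)
(0.279 − 0.490)·n3 = 0.490×368 − 198.72 = -18.4
n3 = -18.4 / -0.211 = 87.204 lb/h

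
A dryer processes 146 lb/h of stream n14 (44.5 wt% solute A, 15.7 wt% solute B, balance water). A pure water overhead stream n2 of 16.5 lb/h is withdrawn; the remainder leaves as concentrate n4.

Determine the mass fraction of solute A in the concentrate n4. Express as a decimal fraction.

solute A is not removed: 146×0.445 = 64.97 lb/h of solute A enters n4.
Concentrate = 146 − 16.5 = 129.5 lb/h.
Mass fraction = 64.97/129.5 = 0.5017.

0.5017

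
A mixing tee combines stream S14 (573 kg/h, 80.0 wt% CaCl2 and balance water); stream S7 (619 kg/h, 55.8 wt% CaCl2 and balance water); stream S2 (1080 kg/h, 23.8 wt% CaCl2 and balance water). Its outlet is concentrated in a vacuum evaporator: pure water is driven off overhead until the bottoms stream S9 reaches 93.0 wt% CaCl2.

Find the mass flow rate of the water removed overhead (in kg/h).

CaCl2 entering = 573×0.800 + 619×0.558 + 1080×0.238 = 1060.8 kg/h.
All CaCl2 reports to S9, so S9 = 1060.8/0.930 = 1140.7 kg/h.
Total feed = 2272 kg/h; overhead = 2272 − 1140.7 = 1131.3 kg/h.

1131 kg/h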